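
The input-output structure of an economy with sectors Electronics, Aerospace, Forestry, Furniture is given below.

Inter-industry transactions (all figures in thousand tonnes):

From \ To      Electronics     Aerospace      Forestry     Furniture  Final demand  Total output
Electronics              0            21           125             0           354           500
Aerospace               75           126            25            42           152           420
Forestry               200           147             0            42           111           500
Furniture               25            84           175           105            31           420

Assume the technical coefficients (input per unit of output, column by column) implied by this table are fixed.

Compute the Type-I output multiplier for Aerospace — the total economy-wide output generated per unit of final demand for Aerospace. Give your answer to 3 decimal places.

Technical coefficients a_ij = z_ij / X_j:
  a_11 = 0/500 = 0.00, a_21 = 75/500 = 0.15, a_31 = 200/500 = 0.40, a_41 = 25/500 = 0.05
  a_12 = 21/420 = 0.05, a_22 = 126/420 = 0.30, a_32 = 147/420 = 0.35, a_42 = 84/420 = 0.20
  a_13 = 125/500 = 0.25, a_23 = 25/500 = 0.05, a_33 = 0/500 = 0.00, a_43 = 175/500 = 0.35
  a_14 = 0/420 = 0.00, a_24 = 42/420 = 0.10, a_34 = 42/420 = 0.10, a_44 = 105/420 = 0.25
I − A =
  [   1.00    -0.05    -0.25     0.00]
  [  -0.15     0.70    -0.05    -0.10]
  [  -0.40    -0.35     1.00    -0.10]
  [  -0.05    -0.20    -0.35     0.75]
Compute the cofactors C_ij = (−1)^(i+j)·(3×3 minor ij) of I−A; the adjugate is their transpose:
adj(I−A) = Cᵀ =
  [ 0.454125   0.106375   0.129875   0.031500]
  [ 0.141500   0.638750   0.101875   0.098750]
  [ 0.249625   0.297750   0.499125   0.106250]
  [ 0.184500   0.316375   0.268750   0.590875]
det(I−A) = Σ_j (I−A)_1j·C_1j = (1.00)(0.454125) + (-0.05)(0.141500) + (-0.25)(0.249625) + (0.00)(0.184500) = 0.38464375
(I − A)⁻¹ = adj(I−A) / det(I−A) ≈
  [   1.1806     0.2766     0.3377     0.0819]
  [   0.3679     1.6606     0.2649     0.2567]
  [   0.6490     0.7741     1.2976     0.2762]
  [   0.4797     0.8225     0.6987     1.5362]
The output multiplier for sector j is the column-j sum of the Leontief inverse (I − A)⁻¹ = adj(I−A) / det(I−A).
Column 2 of adj(I−A): (0.106375, 0.638750, 0.297750, 0.316375); det(I−A) = 0.38464375.
m_2 = (0.106375 + 0.638750 + 0.297750 + 0.316375) / 0.38464375 = 1.35925 / 0.38464375 ≈ 3.534.

m_2 = 3.534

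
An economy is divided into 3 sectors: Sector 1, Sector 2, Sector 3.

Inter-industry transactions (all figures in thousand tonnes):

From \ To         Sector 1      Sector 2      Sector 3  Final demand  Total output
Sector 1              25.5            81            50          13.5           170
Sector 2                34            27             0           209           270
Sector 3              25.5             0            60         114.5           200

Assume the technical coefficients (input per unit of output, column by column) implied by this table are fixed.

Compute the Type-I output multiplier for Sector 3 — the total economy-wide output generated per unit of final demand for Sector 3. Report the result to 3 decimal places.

Technical coefficients a_ij = z_ij / X_j:
  a_11 = 25.5/170 = 0.15, a_21 = 34/170 = 0.20, a_31 = 25.5/170 = 0.15
  a_12 = 81/270 = 0.30, a_22 = 27/270 = 0.10, a_32 = 0/270 = 0.00
  a_13 = 50/200 = 0.25, a_23 = 0/200 = 0.00, a_33 = 60/200 = 0.30
I − A =
  [   0.85    -0.30    -0.25]
  [  -0.20     0.90     0.00]
  [  -0.15     0.00     0.70]
Cofactors of I−A, C_ij = (−1)^(i+j)·(minor ij) (rows/columns in the sector order above):
  C_11 = (0.90)(0.70) − (0.00)(0.00) = 0.6300
  C_12 = −[(-0.20)(0.70) − (0.00)(-0.15)] = 0.1400
  C_13 = (-0.20)(0.00) − (0.90)(-0.15) = 0.1350
  C_21 = −[(-0.30)(0.70) − (-0.25)(0.00)] = 0.2100
  C_22 = (0.85)(0.70) − (-0.25)(-0.15) = 0.5575
  C_23 = −[(0.85)(0.00) − (-0.30)(-0.15)] = 0.0450
  C_31 = (-0.30)(0.00) − (-0.25)(0.90) = 0.2250
  C_32 = −[(0.85)(0.00) − (-0.25)(-0.20)] = 0.0500
  C_33 = (0.85)(0.90) − (-0.30)(-0.20) = 0.7050
det(I−A) = Σ_j (I−A)_1j·C_1j = (0.85)(0.6300) + (-0.30)(0.1400) + (-0.25)(0.1350) = 0.45975
adj(I−A) = Cᵀ =
  [ 0.6300   0.2100   0.2250]
  [ 0.1400   0.5575   0.0500]
  [ 0.1350   0.0450   0.7050]
(I − A)⁻¹ = adj(I−A) / det(I−A) ≈
  [   1.3703     0.4568     0.4894]
  [   0.3045     1.2126     0.1088]
  [   0.2936     0.0979     1.5334]
The output multiplier for sector j is the column-j sum of the Leontief inverse (I − A)⁻¹ = adj(I−A) / det(I−A).
Column 3 of adj(I−A): (0.2250, 0.0500, 0.7050); det(I−A) = 0.45975.
m_3 = (0.2250 + 0.0500 + 0.7050) / 0.45975 = 0.98 / 0.45975 ≈ 2.132.

m_3 = 2.132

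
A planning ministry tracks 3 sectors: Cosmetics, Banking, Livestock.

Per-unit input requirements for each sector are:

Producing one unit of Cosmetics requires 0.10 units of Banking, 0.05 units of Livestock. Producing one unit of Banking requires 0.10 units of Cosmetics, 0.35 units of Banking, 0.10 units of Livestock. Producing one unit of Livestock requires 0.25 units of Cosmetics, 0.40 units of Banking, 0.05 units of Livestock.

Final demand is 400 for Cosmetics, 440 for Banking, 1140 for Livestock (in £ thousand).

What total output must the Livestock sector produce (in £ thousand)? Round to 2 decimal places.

x_L = 1427.50

I − A =
  [   1.00    -0.10    -0.25]
  [  -0.10     0.65    -0.40]
  [  -0.05    -0.10     0.95]
Cofactors of I−A, C_ij = (−1)^(i+j)·(minor ij) (rows/columns in the sector order above):
  C_11 = (0.65)(0.95) − (-0.40)(-0.10) = 0.5775
  C_12 = −[(-0.10)(0.95) − (-0.40)(-0.05)] = 0.1150
  C_13 = (-0.10)(-0.10) − (0.65)(-0.05) = 0.0425
  C_21 = −[(-0.10)(0.95) − (-0.25)(-0.10)] = 0.1200
  C_22 = (1.00)(0.95) − (-0.25)(-0.05) = 0.9375
  C_23 = −[(1.00)(-0.10) − (-0.10)(-0.05)] = 0.1050
  C_31 = (-0.10)(-0.40) − (-0.25)(0.65) = 0.2025
  C_32 = −[(1.00)(-0.40) − (-0.25)(-0.10)] = 0.4250
  C_33 = (1.00)(0.65) − (-0.10)(-0.10) = 0.6400
det(I−A) = Σ_j (I−A)_1j·C_1j = (1.00)(0.5775) + (-0.10)(0.1150) + (-0.25)(0.0425) = 0.555375
adj(I−A) = Cᵀ =
  [ 0.5775   0.1200   0.2025]
  [ 0.1150   0.9375   0.4250]
  [ 0.0425   0.1050   0.6400]
(I − A)⁻¹ = adj(I−A) / det(I−A) ≈
  [   1.0398     0.2161     0.3646]
  [   0.2071     1.6880     0.7652]
  [   0.0765     0.1891     1.1524]
x = (I − A)⁻¹ d = adj(I−A)·d / det(I−A), with det(I−A) = 0.555375:
  x_C = (0.5775·400 + 0.1200·440 + 0.2025·1140) / 0.555375 = 514.65 / 0.555375 ≈ 926.67
  x_B = (0.1150·400 + 0.9375·440 + 0.4250·1140) / 0.555375 = 943.00 / 0.555375 ≈ 1697.95
  x_L = (0.0425·400 + 0.1050·440 + 0.6400·1140) / 0.555375 = 792.80 / 0.555375 ≈ 1427.50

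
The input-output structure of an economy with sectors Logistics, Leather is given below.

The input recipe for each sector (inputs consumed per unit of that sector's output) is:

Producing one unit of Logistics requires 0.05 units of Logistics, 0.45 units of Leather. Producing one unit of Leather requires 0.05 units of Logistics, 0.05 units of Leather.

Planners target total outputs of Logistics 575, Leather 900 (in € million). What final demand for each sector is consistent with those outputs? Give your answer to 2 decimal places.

I − A =
  [   0.95    -0.05]
  [  -0.45     0.95]
d = (I − A) x:
  d_1 = (+0.95)·575 + (-0.05)·900 = 501.25
  d_2 = (-0.45)·575 + (+0.95)·900 = 596.25

d_1 = 501.25, d_2 = 596.25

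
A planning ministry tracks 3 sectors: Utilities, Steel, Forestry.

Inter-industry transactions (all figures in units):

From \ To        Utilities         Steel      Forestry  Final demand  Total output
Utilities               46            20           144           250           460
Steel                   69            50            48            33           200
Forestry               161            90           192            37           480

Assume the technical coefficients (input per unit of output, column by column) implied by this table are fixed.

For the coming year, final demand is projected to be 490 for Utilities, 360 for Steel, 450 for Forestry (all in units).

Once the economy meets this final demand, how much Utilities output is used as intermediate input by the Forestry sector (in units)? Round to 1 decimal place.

Technical coefficients a_ij = z_ij / X_j:
  a_11 = 46/460 = 0.10, a_21 = 69/460 = 0.15, a_31 = 161/460 = 0.35
  a_12 = 20/200 = 0.10, a_22 = 50/200 = 0.25, a_32 = 90/200 = 0.45
  a_13 = 144/480 = 0.30, a_23 = 48/480 = 0.10, a_33 = 192/480 = 0.40
I − A =
  [   0.90    -0.10    -0.30]
  [  -0.15     0.75    -0.10]
  [  -0.35    -0.45     0.60]
Cofactors of I−A, C_ij = (−1)^(i+j)·(minor ij) (rows/columns in the sector order above):
  C_11 = (0.75)(0.60) − (-0.10)(-0.45) = 0.4050
  C_12 = −[(-0.15)(0.60) − (-0.10)(-0.35)] = 0.1250
  C_13 = (-0.15)(-0.45) − (0.75)(-0.35) = 0.3300
  C_21 = −[(-0.10)(0.60) − (-0.30)(-0.45)] = 0.1950
  C_22 = (0.90)(0.60) − (-0.30)(-0.35) = 0.4350
  C_23 = −[(0.90)(-0.45) − (-0.10)(-0.35)] = 0.4400
  C_31 = (-0.10)(-0.10) − (-0.30)(0.75) = 0.2350
  C_32 = −[(0.90)(-0.10) − (-0.30)(-0.15)] = 0.1350
  C_33 = (0.90)(0.75) − (-0.10)(-0.15) = 0.6600
det(I−A) = Σ_j (I−A)_1j·C_1j = (0.90)(0.4050) + (-0.10)(0.1250) + (-0.30)(0.3300) = 0.2530
adj(I−A) = Cᵀ =
  [ 0.4050   0.1950   0.2350]
  [ 0.1250   0.4350   0.1350]
  [ 0.3300   0.4400   0.6600]
(I − A)⁻¹ = adj(I−A) / det(I−A) ≈
  [   1.6008     0.7708     0.9289]
  [   0.4941     1.7194     0.5336]
  [   1.3043     1.7391     2.6087]
First solve x = (I − A)⁻¹ d = adj(I−A)·d / det(I−A); in particular x_3 = (0.3300·490 + 0.4400·360 + 0.6600·450) / 0.2530 = 617.10 / 0.2530 ≈ 2439.130.
Intermediate flow from 1 to 3: z_13 = a_13 · x_3 = 0.30 × 617.10 / 0.2530 = 185.13 / 0.2530 ≈ 731.7.

z_13 = 731.7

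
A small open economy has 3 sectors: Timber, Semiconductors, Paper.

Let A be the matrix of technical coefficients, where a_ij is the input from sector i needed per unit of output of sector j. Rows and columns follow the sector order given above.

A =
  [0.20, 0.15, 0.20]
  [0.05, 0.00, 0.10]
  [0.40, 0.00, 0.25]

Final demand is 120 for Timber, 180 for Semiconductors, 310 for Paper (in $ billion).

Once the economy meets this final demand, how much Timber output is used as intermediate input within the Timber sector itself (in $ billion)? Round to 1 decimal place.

I − A =
  [   0.80    -0.15    -0.20]
  [  -0.05     1.00    -0.10]
  [  -0.40     0.00     0.75]
Cofactors of I−A, C_ij = (−1)^(i+j)·(minor ij) (rows/columns in the sector order above):
  C_11 = (1.00)(0.75) − (-0.10)(0.00) = 0.7500
  C_12 = −[(-0.05)(0.75) − (-0.10)(-0.40)] = 0.0775
  C_13 = (-0.05)(0.00) − (1.00)(-0.40) = 0.4000
  C_21 = −[(-0.15)(0.75) − (-0.20)(0.00)] = 0.1125
  C_22 = (0.80)(0.75) − (-0.20)(-0.40) = 0.5200
  C_23 = −[(0.80)(0.00) − (-0.15)(-0.40)] = 0.0600
  C_31 = (-0.15)(-0.10) − (-0.20)(1.00) = 0.2150
  C_32 = −[(0.80)(-0.10) − (-0.20)(-0.05)] = 0.0900
  C_33 = (0.80)(1.00) − (-0.15)(-0.05) = 0.7925
det(I−A) = Σ_j (I−A)_1j·C_1j = (0.80)(0.7500) + (-0.15)(0.0775) + (-0.20)(0.4000) = 0.508375
adj(I−A) = Cᵀ =
  [ 0.7500   0.1125   0.2150]
  [ 0.0775   0.5200   0.0900]
  [ 0.4000   0.0600   0.7925]
(I − A)⁻¹ = adj(I−A) / det(I−A) ≈
  [   1.4753     0.2213     0.4229]
  [   0.1524     1.0229     0.1770]
  [   0.7868     0.1180     1.5589]
First solve x = (I − A)⁻¹ d = adj(I−A)·d / det(I−A); in particular x_1 = (0.7500·120 + 0.1125·180 + 0.2150·310) / 0.508375 = 176.90 / 0.508375 ≈ 347.971.
Intermediate flow from 1 to 1: z_11 = a_11 · x_1 = 0.20 × 176.90 / 0.508375 = 35.38 / 0.508375 ≈ 69.6.

z_11 = 69.6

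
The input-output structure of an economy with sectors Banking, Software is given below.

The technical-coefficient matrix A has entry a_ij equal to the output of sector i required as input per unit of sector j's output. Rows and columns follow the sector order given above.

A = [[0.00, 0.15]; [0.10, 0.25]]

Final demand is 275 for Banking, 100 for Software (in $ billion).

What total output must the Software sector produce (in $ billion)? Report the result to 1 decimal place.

I − A =
  [   1.00    -0.15]
  [  -0.10     0.75]
det(I−A) = (1.00)(0.75) − (-0.15)(-0.10) = 0.7350
adj(I−A) = [[0.75, 0.15], [0.10, 1.00]]
(I − A)⁻¹ = adj(I−A) / det(I−A) ≈
  [   1.0204     0.2041]
  [   0.1361     1.3605]
x = (I − A)⁻¹ d = adj(I−A)·d / det(I−A), with det(I−A) = 0.7350:
  x_B = (0.75·275 + 0.15·100) / 0.7350 = 221.25 / 0.7350 ≈ 301.0
  x_S = (0.10·275 + 1.00·100) / 0.7350 = 127.50 / 0.7350 ≈ 173.5

x_S = 173.5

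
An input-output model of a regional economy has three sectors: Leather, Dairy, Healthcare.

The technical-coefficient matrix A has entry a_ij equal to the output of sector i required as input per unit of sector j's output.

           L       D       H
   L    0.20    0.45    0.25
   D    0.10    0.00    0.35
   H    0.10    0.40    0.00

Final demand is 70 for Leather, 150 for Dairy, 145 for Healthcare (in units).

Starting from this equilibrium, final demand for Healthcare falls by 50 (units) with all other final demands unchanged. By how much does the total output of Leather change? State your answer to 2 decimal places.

Δx_L = -34.40

I − A =
  [   0.80    -0.45    -0.25]
  [  -0.10     1.00    -0.35]
  [  -0.10    -0.40     1.00]
Cofactors of I−A, C_ij = (−1)^(i+j)·(minor ij) (rows/columns in the sector order above):
  C_11 = (1.00)(1.00) − (-0.35)(-0.40) = 0.8600
  C_12 = −[(-0.10)(1.00) − (-0.35)(-0.10)] = 0.1350
  C_13 = (-0.10)(-0.40) − (1.00)(-0.10) = 0.1400
  C_21 = −[(-0.45)(1.00) − (-0.25)(-0.40)] = 0.5500
  C_22 = (0.80)(1.00) − (-0.25)(-0.10) = 0.7750
  C_23 = −[(0.80)(-0.40) − (-0.45)(-0.10)] = 0.3650
  C_31 = (-0.45)(-0.35) − (-0.25)(1.00) = 0.4075
  C_32 = −[(0.80)(-0.35) − (-0.25)(-0.10)] = 0.3050
  C_33 = (0.80)(1.00) − (-0.45)(-0.10) = 0.7550
det(I−A) = Σ_j (I−A)_1j·C_1j = (0.80)(0.8600) + (-0.45)(0.1350) + (-0.25)(0.1400) = 0.59225
adj(I−A) = Cᵀ =
  [ 0.8600   0.5500   0.4075]
  [ 0.1350   0.7750   0.3050]
  [ 0.1400   0.3650   0.7550]
(I − A)⁻¹ = adj(I−A) / det(I−A) ≈
  [   1.4521     0.9287     0.6881]
  [   0.2279     1.3086     0.5150]
  [   0.2364     0.6163     1.2748]
Δx = (I − A)⁻¹ Δd with Δd having -50 in the Healthcare component and 0 elsewhere.
So Δx_L = L_LH · (-50), where L_LH = adj(I−A)_LH / det(I−A) = 0.4075 / 0.59225.
Δx_L = 0.4075 × (-50) / 0.59225 = -20.375 / 0.59225 ≈ -34.40.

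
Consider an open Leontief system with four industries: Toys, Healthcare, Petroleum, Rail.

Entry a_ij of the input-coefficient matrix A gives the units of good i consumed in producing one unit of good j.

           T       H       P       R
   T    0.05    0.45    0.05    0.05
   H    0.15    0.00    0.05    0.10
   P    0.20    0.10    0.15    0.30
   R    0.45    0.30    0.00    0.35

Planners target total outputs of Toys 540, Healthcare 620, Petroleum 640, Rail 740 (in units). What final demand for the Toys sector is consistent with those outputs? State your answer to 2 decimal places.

d_T = 165.00

I − A =
  [   0.95    -0.45    -0.05    -0.05]
  [  -0.15     1.00    -0.05    -0.10]
  [  -0.20    -0.10     0.85    -0.30]
  [  -0.45    -0.30     0.00     0.65]
d = (I − A) x:
  d_T = (+0.95)·540 + (-0.45)·620 + (-0.05)·640 + (-0.05)·740 = 165.00
  d_H = (-0.15)·540 + (+1.00)·620 + (-0.05)·640 + (-0.10)·740 = 433.00
  d_P = (-0.20)·540 + (-0.10)·620 + (+0.85)·640 + (-0.30)·740 = 152.00
  d_R = (-0.45)·540 + (-0.30)·620 + (+0.00)·640 + (+0.65)·740 = 52.00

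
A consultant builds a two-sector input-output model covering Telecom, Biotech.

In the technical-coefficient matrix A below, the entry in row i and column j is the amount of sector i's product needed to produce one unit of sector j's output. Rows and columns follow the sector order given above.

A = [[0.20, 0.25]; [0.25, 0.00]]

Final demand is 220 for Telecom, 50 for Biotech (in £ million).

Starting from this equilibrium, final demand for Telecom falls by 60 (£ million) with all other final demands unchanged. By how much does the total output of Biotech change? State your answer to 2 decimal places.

Δx_B = -20.34

I − A =
  [   0.80    -0.25]
  [  -0.25     1.00]
det(I−A) = (0.80)(1.00) − (-0.25)(-0.25) = 0.7375
adj(I−A) = [[1.00, 0.25], [0.25, 0.80]]
(I − A)⁻¹ = adj(I−A) / det(I−A) ≈
  [   1.3559     0.3390]
  [   0.3390     1.0847]
Δx = (I − A)⁻¹ Δd with Δd having -60 in the Telecom component and 0 elsewhere.
So Δx_B = L_BT · (-60), where L_BT = adj(I−A)_BT / det(I−A) = 0.25 / 0.7375.
Δx_B = 0.25 × (-60) / 0.7375 = -15.00 / 0.7375 ≈ -20.34.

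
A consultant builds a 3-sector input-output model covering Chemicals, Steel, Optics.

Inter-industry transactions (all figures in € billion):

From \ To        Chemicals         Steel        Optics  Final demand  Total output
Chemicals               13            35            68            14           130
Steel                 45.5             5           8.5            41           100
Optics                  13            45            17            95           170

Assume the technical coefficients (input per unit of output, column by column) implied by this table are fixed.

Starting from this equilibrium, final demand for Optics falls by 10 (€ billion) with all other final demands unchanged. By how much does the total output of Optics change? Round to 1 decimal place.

Δx_3 = -13.7

Technical coefficients a_ij = z_ij / X_j:
  a_11 = 13/130 = 0.10, a_21 = 45.5/130 = 0.35, a_31 = 13/130 = 0.10
  a_12 = 35/100 = 0.35, a_22 = 5/100 = 0.05, a_32 = 45/100 = 0.45
  a_13 = 68/170 = 0.40, a_23 = 8.5/170 = 0.05, a_33 = 17/170 = 0.10
I − A =
  [   0.90    -0.35    -0.40]
  [  -0.35     0.95    -0.05]
  [  -0.10    -0.45     0.90]
Cofactors of I−A, C_ij = (−1)^(i+j)·(minor ij) (rows/columns in the sector order above):
  C_11 = (0.95)(0.90) − (-0.05)(-0.45) = 0.8325
  C_12 = −[(-0.35)(0.90) − (-0.05)(-0.10)] = 0.3200
  C_13 = (-0.35)(-0.45) − (0.95)(-0.10) = 0.2525
  C_21 = −[(-0.35)(0.90) − (-0.40)(-0.45)] = 0.4950
  C_22 = (0.90)(0.90) − (-0.40)(-0.10) = 0.7700
  C_23 = −[(0.90)(-0.45) − (-0.35)(-0.10)] = 0.4400
  C_31 = (-0.35)(-0.05) − (-0.40)(0.95) = 0.3975
  C_32 = −[(0.90)(-0.05) − (-0.40)(-0.35)] = 0.1850
  C_33 = (0.90)(0.95) − (-0.35)(-0.35) = 0.7325
det(I−A) = Σ_j (I−A)_1j·C_1j = (0.90)(0.8325) + (-0.35)(0.3200) + (-0.40)(0.2525) = 0.53625
adj(I−A) = Cᵀ =
  [ 0.8325   0.4950   0.3975]
  [ 0.3200   0.7700   0.1850]
  [ 0.2525   0.4400   0.7325]
(I − A)⁻¹ = adj(I−A) / det(I−A) ≈
  [   1.5524     0.9231     0.7413]
  [   0.5967     1.4359     0.3450]
  [   0.4709     0.8205     1.3660]
Δx = (I − A)⁻¹ Δd with Δd having -10 in the Optics component and 0 elsewhere.
So Δx_3 = L_33 · (-10), where L_33 = adj(I−A)_33 / det(I−A) = 0.7325 / 0.53625.
Δx_3 = 0.7325 × (-10) / 0.53625 = -7.325 / 0.53625 ≈ -13.7.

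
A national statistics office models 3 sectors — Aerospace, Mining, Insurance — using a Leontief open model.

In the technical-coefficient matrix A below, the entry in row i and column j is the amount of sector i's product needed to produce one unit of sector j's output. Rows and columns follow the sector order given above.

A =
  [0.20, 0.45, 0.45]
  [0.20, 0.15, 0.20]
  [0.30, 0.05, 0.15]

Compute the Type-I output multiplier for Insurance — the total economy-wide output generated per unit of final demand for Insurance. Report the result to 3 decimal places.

m_I = 3.780

I − A =
  [   0.80    -0.45    -0.45]
  [  -0.20     0.85    -0.20]
  [  -0.30    -0.05     0.85]
Cofactors of I−A, C_ij = (−1)^(i+j)·(minor ij) (rows/columns in the sector order above):
  C_11 = (0.85)(0.85) − (-0.20)(-0.05) = 0.7125
  C_12 = −[(-0.20)(0.85) − (-0.20)(-0.30)] = 0.2300
  C_13 = (-0.20)(-0.05) − (0.85)(-0.30) = 0.2650
  C_21 = −[(-0.45)(0.85) − (-0.45)(-0.05)] = 0.4050
  C_22 = (0.80)(0.85) − (-0.45)(-0.30) = 0.5450
  C_23 = −[(0.80)(-0.05) − (-0.45)(-0.30)] = 0.1750
  C_31 = (-0.45)(-0.20) − (-0.45)(0.85) = 0.4725
  C_32 = −[(0.80)(-0.20) − (-0.45)(-0.20)] = 0.2500
  C_33 = (0.80)(0.85) − (-0.45)(-0.20) = 0.5900
det(I−A) = Σ_j (I−A)_1j·C_1j = (0.80)(0.7125) + (-0.45)(0.2300) + (-0.45)(0.2650) = 0.34725
adj(I−A) = Cᵀ =
  [ 0.7125   0.4050   0.4725]
  [ 0.2300   0.5450   0.2500]
  [ 0.2650   0.1750   0.5900]
(I − A)⁻¹ = adj(I−A) / det(I−A) ≈
  [   2.0518     1.1663     1.3607]
  [   0.6623     1.5695     0.7199]
  [   0.7631     0.5040     1.6991]
The output multiplier for sector j is the column-j sum of the Leontief inverse (I − A)⁻¹ = adj(I−A) / det(I−A).
Column I of adj(I−A): (0.4725, 0.2500, 0.5900); det(I−A) = 0.34725.
m_I = (0.4725 + 0.2500 + 0.5900) / 0.34725 = 1.3125 / 0.34725 ≈ 3.780.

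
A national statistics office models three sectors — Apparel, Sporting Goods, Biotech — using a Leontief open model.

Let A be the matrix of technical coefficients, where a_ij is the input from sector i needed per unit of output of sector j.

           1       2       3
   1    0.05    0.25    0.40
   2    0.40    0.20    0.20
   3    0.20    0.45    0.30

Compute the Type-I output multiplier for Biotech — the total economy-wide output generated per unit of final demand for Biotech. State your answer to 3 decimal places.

I − A =
  [   0.95    -0.25    -0.40]
  [  -0.40     0.80    -0.20]
  [  -0.20    -0.45     0.70]
Cofactors of I−A, C_ij = (−1)^(i+j)·(minor ij) (rows/columns in the sector order above):
  C_11 = (0.80)(0.70) − (-0.20)(-0.45) = 0.4700
  C_12 = −[(-0.40)(0.70) − (-0.20)(-0.20)] = 0.3200
  C_13 = (-0.40)(-0.45) − (0.80)(-0.20) = 0.3400
  C_21 = −[(-0.25)(0.70) − (-0.40)(-0.45)] = 0.3550
  C_22 = (0.95)(0.70) − (-0.40)(-0.20) = 0.5850
  C_23 = −[(0.95)(-0.45) − (-0.25)(-0.20)] = 0.4775
  C_31 = (-0.25)(-0.20) − (-0.40)(0.80) = 0.3700
  C_32 = −[(0.95)(-0.20) − (-0.40)(-0.40)] = 0.3500
  C_33 = (0.95)(0.80) − (-0.25)(-0.40) = 0.6600
det(I−A) = Σ_j (I−A)_1j·C_1j = (0.95)(0.4700) + (-0.25)(0.3200) + (-0.40)(0.3400) = 0.2305
adj(I−A) = Cᵀ =
  [ 0.4700   0.3550   0.3700]
  [ 0.3200   0.5850   0.3500]
  [ 0.3400   0.4775   0.6600]
(I − A)⁻¹ = adj(I−A) / det(I−A) ≈
  [   2.0390     1.5401     1.6052]
  [   1.3883     2.5380     1.5184]
  [   1.4751     2.0716     2.8633]
The output multiplier for sector j is the column-j sum of the Leontief inverse (I − A)⁻¹ = adj(I−A) / det(I−A).
Column 3 of adj(I−A): (0.3700, 0.3500, 0.6600); det(I−A) = 0.2305.
m_3 = (0.3700 + 0.3500 + 0.6600) / 0.2305 = 1.38 / 0.2305 ≈ 5.987.

m_3 = 5.987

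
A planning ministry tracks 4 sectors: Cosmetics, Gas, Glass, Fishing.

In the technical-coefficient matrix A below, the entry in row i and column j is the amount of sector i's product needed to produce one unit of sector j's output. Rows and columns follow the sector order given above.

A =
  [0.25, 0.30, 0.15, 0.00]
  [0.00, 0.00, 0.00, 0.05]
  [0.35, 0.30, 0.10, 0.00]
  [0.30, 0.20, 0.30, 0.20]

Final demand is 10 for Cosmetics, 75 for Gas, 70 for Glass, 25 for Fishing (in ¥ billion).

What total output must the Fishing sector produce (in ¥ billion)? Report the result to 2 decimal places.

x_4 = 128.73

I − A =
  [   0.75    -0.30    -0.15     0.00]
  [   0.00     1.00     0.00    -0.05]
  [  -0.35    -0.30     0.90     0.00]
  [  -0.30    -0.20    -0.30     0.80]
Compute the cofactors C_ij = (−1)^(i+j)·(3×3 minor ij) of I−A; the adjugate is their transpose:
adj(I−A) = Cᵀ =
  [ 0.706500   0.252000   0.123000   0.015750]
  [ 0.018750   0.498000   0.013500   0.031125]
  [ 0.281000   0.264000   0.588000   0.016500]
  [ 0.375000   0.318000   0.270000   0.622500]
det(I−A) = Σ_j (I−A)_1j·C_1j = (0.75)(0.706500) + (-0.30)(0.018750) + (-0.15)(0.281000) + (0.00)(0.375000) = 0.4821
(I − A)⁻¹ = adj(I−A) / det(I−A) ≈
  [   1.4655     0.5227     0.2551     0.0327]
  [   0.0389     1.0330     0.0280     0.0646]
  [   0.5829     0.5476     1.2197     0.0342]
  [   0.7778     0.6596     0.5600     1.2912]
x = (I − A)⁻¹ d = adj(I−A)·d / det(I−A), with det(I−A) = 0.4821:
  x_1 = (0.706500·10 + 0.252000·75 + 0.123000·70 + 0.015750·25) / 0.4821 = 34.96875 / 0.4821 ≈ 72.53
  x_2 = (0.018750·10 + 0.498000·75 + 0.013500·70 + 0.031125·25) / 0.4821 = 39.260625 / 0.4821 ≈ 81.44
  x_3 = (0.281000·10 + 0.264000·75 + 0.588000·70 + 0.016500·25) / 0.4821 = 64.1825 / 0.4821 ≈ 133.13
  x_4 = (0.375000·10 + 0.318000·75 + 0.270000·70 + 0.622500·25) / 0.4821 = 62.0625 / 0.4821 ≈ 128.73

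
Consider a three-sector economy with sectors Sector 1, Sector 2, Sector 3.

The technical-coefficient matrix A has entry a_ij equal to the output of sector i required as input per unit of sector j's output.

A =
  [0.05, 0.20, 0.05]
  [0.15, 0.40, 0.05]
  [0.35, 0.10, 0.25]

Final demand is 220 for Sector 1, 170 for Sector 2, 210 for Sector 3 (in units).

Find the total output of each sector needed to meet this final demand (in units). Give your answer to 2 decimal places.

x_1 = 344.10, x_2 = 410.64, x_3 = 495.33

I − A =
  [   0.95    -0.20    -0.05]
  [  -0.15     0.60    -0.05]
  [  -0.35    -0.10     0.75]
Cofactors of I−A, C_ij = (−1)^(i+j)·(minor ij) (rows/columns in the sector order above):
  C_11 = (0.60)(0.75) − (-0.05)(-0.10) = 0.4450
  C_12 = −[(-0.15)(0.75) − (-0.05)(-0.35)] = 0.1300
  C_13 = (-0.15)(-0.10) − (0.60)(-0.35) = 0.2250
  C_21 = −[(-0.20)(0.75) − (-0.05)(-0.10)] = 0.1550
  C_22 = (0.95)(0.75) − (-0.05)(-0.35) = 0.6950
  C_23 = −[(0.95)(-0.10) − (-0.20)(-0.35)] = 0.1650
  C_31 = (-0.20)(-0.05) − (-0.05)(0.60) = 0.0400
  C_32 = −[(0.95)(-0.05) − (-0.05)(-0.15)] = 0.0550
  C_33 = (0.95)(0.60) − (-0.20)(-0.15) = 0.5400
det(I−A) = Σ_j (I−A)_1j·C_1j = (0.95)(0.4450) + (-0.20)(0.1300) + (-0.05)(0.2250) = 0.3855
adj(I−A) = Cᵀ =
  [ 0.4450   0.1550   0.0400]
  [ 0.1300   0.6950   0.0550]
  [ 0.2250   0.1650   0.5400]
(I − A)⁻¹ = adj(I−A) / det(I−A) ≈
  [   1.1543     0.4021     0.1038]
  [   0.3372     1.8029     0.1427]
  [   0.5837     0.4280     1.4008]
x = (I − A)⁻¹ d = adj(I−A)·d / det(I−A), with det(I−A) = 0.3855:
  x_1 = (0.4450·220 + 0.1550·170 + 0.0400·210) / 0.3855 = 132.65 / 0.3855 ≈ 344.10
  x_2 = (0.1300·220 + 0.6950·170 + 0.0550·210) / 0.3855 = 158.30 / 0.3855 ≈ 410.64
  x_3 = (0.2250·220 + 0.1650·170 + 0.5400·210) / 0.3855 = 190.95 / 0.3855 ≈ 495.33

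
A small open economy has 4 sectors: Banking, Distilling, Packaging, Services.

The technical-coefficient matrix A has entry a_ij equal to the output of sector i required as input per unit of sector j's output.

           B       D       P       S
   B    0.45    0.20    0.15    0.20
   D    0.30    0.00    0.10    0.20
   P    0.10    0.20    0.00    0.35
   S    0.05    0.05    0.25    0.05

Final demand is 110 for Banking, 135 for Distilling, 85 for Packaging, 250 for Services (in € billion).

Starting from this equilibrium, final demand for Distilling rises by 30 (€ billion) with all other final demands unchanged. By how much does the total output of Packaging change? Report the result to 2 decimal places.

I − A =
  [   0.55    -0.20    -0.15    -0.20]
  [  -0.30     1.00    -0.10    -0.20]
  [  -0.10    -0.20     1.00    -0.35]
  [  -0.05    -0.05    -0.25     0.95]
Compute the cofactors C_ij = (−1)^(i+j)·(3×3 minor ij) of I−A; the adjugate is their transpose:
adj(I−A) = Cᵀ =
  [ 0.821750   0.223625   0.221000   0.301500]
  [ 0.285000   0.442500   0.138000   0.204000]
  [ 0.175750   0.135625   0.445000   0.229500]
  [ 0.104500   0.070750   0.136000   0.453000]
det(I−A) = Σ_j (I−A)_1j·C_1j = (0.55)(0.821750) + (-0.20)(0.285000) + (-0.15)(0.175750) + (-0.20)(0.104500) = 0.3477
(I − A)⁻¹ = adj(I−A) / det(I−A) ≈
  [   2.3634     0.6432     0.6356     0.8671]
  [   0.8197     1.2726     0.3969     0.5867]
  [   0.5055     0.3901     1.2798     0.6601]
  [   0.3005     0.2035     0.3911     1.3028]
Δx = (I − A)⁻¹ Δd with Δd having +30 in the Distilling component and 0 elsewhere.
So Δx_P = L_PD · (+30), where L_PD = adj(I−A)_PD / det(I−A) = 0.135625 / 0.3477.
Δx_P = 0.135625 × (+30) / 0.3477 = 4.06875 / 0.3477 ≈ 11.70.

Δx_P = 11.70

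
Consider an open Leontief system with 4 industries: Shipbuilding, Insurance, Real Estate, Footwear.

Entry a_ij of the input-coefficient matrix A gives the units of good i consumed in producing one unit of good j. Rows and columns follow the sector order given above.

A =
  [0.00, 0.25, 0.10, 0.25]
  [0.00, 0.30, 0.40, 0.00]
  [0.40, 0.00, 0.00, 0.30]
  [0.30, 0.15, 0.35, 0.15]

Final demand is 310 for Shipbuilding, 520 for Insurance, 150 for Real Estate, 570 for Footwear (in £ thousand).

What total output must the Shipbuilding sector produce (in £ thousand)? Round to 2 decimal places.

I − A =
  [   1.00    -0.25    -0.10    -0.25]
  [   0.00     0.70    -0.40     0.00]
  [  -0.40     0.00     1.00    -0.30]
  [  -0.30    -0.15    -0.35     0.85]
Compute the cofactors C_ij = (−1)^(i+j)·(3×3 minor ij) of I−A; the adjugate is their transpose:
adj(I−A) = Cᵀ =
  [ 0.50350   0.22825   0.22075   0.22600]
  [ 0.17200   0.59200   0.31000   0.16000]
  [ 0.30100   0.16750   0.54250   0.28000]
  [ 0.33200   0.25400   0.35600   0.63200]
det(I−A) = Σ_j (I−A)_1j·C_1j = (1.00)(0.50350) + (-0.25)(0.17200) + (-0.10)(0.30100) + (-0.25)(0.33200) = 0.3474
(I − A)⁻¹ = adj(I−A) / det(I−A) ≈
  [   1.4493     0.6570     0.6354     0.6505]
  [   0.4951     1.7041     0.8923     0.4606]
  [   0.8664     0.4822     1.5616     0.8060]
  [   0.9557     0.7311     1.0248     1.8192]
x = (I − A)⁻¹ d = adj(I−A)·d / det(I−A), with det(I−A) = 0.3474:
  x_1 = (0.50350·310 + 0.22825·520 + 0.22075·150 + 0.22600·570) / 0.3474 = 436.7075 / 0.3474 ≈ 1257.07
  x_2 = (0.17200·310 + 0.59200·520 + 0.31000·150 + 0.16000·570) / 0.3474 = 498.86 / 0.3474 ≈ 1435.98
  x_3 = (0.30100·310 + 0.16750·520 + 0.54250·150 + 0.28000·570) / 0.3474 = 421.385 / 0.3474 ≈ 1212.97
  x_4 = (0.33200·310 + 0.25400·520 + 0.35600·150 + 0.63200·570) / 0.3474 = 648.64 / 0.3474 ≈ 1867.13

x_1 = 1257.07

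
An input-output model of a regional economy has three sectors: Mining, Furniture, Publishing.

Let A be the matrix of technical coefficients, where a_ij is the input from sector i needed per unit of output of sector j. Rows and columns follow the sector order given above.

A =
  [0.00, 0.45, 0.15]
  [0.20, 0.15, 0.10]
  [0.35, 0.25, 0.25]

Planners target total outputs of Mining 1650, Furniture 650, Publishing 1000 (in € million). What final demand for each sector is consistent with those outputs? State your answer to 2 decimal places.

I − A =
  [   1.00    -0.45    -0.15]
  [  -0.20     0.85    -0.10]
  [  -0.35    -0.25     0.75]
d = (I − A) x:
  d_1 = (+1.00)·1650 + (-0.45)·650 + (-0.15)·1000 = 1207.50
  d_2 = (-0.20)·1650 + (+0.85)·650 + (-0.10)·1000 = 122.50
  d_3 = (-0.35)·1650 + (-0.25)·650 + (+0.75)·1000 = 10.00

d_1 = 1207.50, d_2 = 122.50, d_3 = 10.00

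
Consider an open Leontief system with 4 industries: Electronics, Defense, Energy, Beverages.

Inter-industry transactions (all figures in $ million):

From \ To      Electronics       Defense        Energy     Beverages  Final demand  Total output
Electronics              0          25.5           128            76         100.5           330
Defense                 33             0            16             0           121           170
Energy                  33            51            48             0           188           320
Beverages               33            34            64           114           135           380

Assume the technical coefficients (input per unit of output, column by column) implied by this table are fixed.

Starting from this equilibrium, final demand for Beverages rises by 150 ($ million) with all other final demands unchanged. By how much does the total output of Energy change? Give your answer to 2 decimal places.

Δx_3 = 7.60

Technical coefficients a_ij = z_ij / X_j:
  a_11 = 0/330 = 0.00, a_21 = 33/330 = 0.10, a_31 = 33/330 = 0.10, a_41 = 33/330 = 0.10
  a_12 = 25.5/170 = 0.15, a_22 = 0/170 = 0.00, a_32 = 51/170 = 0.30, a_42 = 34/170 = 0.20
  a_13 = 128/320 = 0.40, a_23 = 16/320 = 0.05, a_33 = 48/320 = 0.15, a_43 = 64/320 = 0.20
  a_14 = 76/380 = 0.20, a_24 = 0/380 = 0.00, a_34 = 0/380 = 0.00, a_44 = 114/380 = 0.30
I − A =
  [   1.00    -0.15    -0.40    -0.20]
  [  -0.10     1.00    -0.05     0.00]
  [  -0.10    -0.30     0.85     0.00]
  [  -0.10    -0.20    -0.20     0.70]
Compute the cofactors C_ij = (−1)^(i+j)·(3×3 minor ij) of I−A; the adjugate is their transpose:
adj(I−A) = Cᵀ =
  [ 0.58450   0.21925   0.32725   0.16700]
  [ 0.06300   0.54600   0.06600   0.01800]
  [ 0.09100   0.21850   0.66550   0.02600]
  [ 0.12750   0.24975   0.25575   0.76950]
det(I−A) = Σ_j (I−A)_1j·C_1j = (1.00)(0.58450) + (-0.15)(0.06300) + (-0.40)(0.09100) + (-0.20)(0.12750) = 0.51315
(I − A)⁻¹ = adj(I−A) / det(I−A) ≈
  [   1.1390     0.4273     0.6377     0.3254]
  [   0.1228     1.0640     0.1286     0.0351]
  [   0.1773     0.4258     1.2969     0.0507]
  [   0.2485     0.4867     0.4984     1.4996]
Δx = (I − A)⁻¹ Δd with Δd having +150 in the Beverages component and 0 elsewhere.
So Δx_3 = L_34 · (+150), where L_34 = adj(I−A)_34 / det(I−A) = 0.02600 / 0.51315.
Δx_3 = 0.02600 × (+150) / 0.51315 = 3.90 / 0.51315 ≈ 7.60.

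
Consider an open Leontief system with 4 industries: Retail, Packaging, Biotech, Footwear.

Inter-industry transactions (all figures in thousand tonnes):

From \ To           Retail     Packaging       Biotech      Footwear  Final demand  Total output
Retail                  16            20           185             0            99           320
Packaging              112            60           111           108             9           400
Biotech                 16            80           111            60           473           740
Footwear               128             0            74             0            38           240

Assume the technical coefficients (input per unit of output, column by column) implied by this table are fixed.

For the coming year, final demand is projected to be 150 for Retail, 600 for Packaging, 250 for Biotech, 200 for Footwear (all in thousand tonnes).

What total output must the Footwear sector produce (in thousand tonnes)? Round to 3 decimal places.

Technical coefficients a_ij = z_ij / X_j:
  a_11 = 16/320 = 0.05, a_21 = 112/320 = 0.35, a_31 = 16/320 = 0.05, a_41 = 128/320 = 0.40
  a_12 = 20/400 = 0.05, a_22 = 60/400 = 0.15, a_32 = 80/400 = 0.20, a_42 = 0/400 = 0.00
  a_13 = 185/740 = 0.25, a_23 = 111/740 = 0.15, a_33 = 111/740 = 0.15, a_43 = 74/740 = 0.10
  a_14 = 0/240 = 0.00, a_24 = 108/240 = 0.45, a_34 = 60/240 = 0.25, a_44 = 0/240 = 0.00
I − A =
  [   0.95    -0.05    -0.25     0.00]
  [  -0.35     0.85    -0.15    -0.45]
  [  -0.05    -0.20     0.85    -0.25]
  [  -0.40     0.00    -0.10     1.00]
Compute the cofactors C_ij = (−1)^(i+j)·(3×3 minor ij) of I−A; the adjugate is their transpose:
adj(I−A) = Cᵀ =
  [ 0.662250   0.091250   0.222250   0.096625]
  [ 0.466500   0.746250   0.317750   0.415250]
  [ 0.233500   0.197500   0.781000   0.284125]
  [ 0.288250   0.056250   0.167000   0.614500]
det(I−A) = Σ_j (I−A)_1j·C_1j = (0.95)(0.662250) + (-0.05)(0.466500) + (-0.25)(0.233500) + (0.00)(0.288250) = 0.5474375
(I − A)⁻¹ = adj(I−A) / det(I−A) ≈
  [   1.2097     0.1667     0.4060     0.1765]
  [   0.8522     1.3632     0.5804     0.7585]
  [   0.4265     0.3608     1.4266     0.5190]
  [   0.5265     0.1028     0.3051     1.1225]
x = (I − A)⁻¹ d = adj(I−A)·d / det(I−A), with det(I−A) = 0.5474375:
  x_1 = (0.662250·150 + 0.091250·600 + 0.222250·250 + 0.096625·200) / 0.5474375 = 228.975 / 0.5474375 ≈ 418.267
  x_2 = (0.466500·150 + 0.746250·600 + 0.317750·250 + 0.415250·200) / 0.5474375 = 680.2125 / 0.5474375 ≈ 1242.539
  x_3 = (0.233500·150 + 0.197500·600 + 0.781000·250 + 0.284125·200) / 0.5474375 = 405.60 / 0.5474375 ≈ 740.906
  x_4 = (0.288250·150 + 0.056250·600 + 0.167000·250 + 0.614500·200) / 0.5474375 = 241.6375 / 0.5474375 ≈ 441.397

x_4 = 441.397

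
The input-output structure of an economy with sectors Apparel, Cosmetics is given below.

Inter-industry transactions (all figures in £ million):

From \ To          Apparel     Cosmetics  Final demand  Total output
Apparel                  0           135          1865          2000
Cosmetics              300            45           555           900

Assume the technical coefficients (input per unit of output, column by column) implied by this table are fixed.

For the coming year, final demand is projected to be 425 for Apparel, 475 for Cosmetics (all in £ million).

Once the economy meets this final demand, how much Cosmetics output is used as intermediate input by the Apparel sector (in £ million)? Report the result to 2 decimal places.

z_CA = 76.82

Technical coefficients a_ij = z_ij / X_j:
  a_AA = 0/2000 = 0.00, a_CA = 300/2000 = 0.15
  a_AC = 135/900 = 0.15, a_CC = 45/900 = 0.05
I − A =
  [   1.00    -0.15]
  [  -0.15     0.95]
det(I−A) = (1.00)(0.95) − (-0.15)(-0.15) = 0.9275
adj(I−A) = [[0.95, 0.15], [0.15, 1.00]]
(I − A)⁻¹ = adj(I−A) / det(I−A) ≈
  [   1.0243     0.1617]
  [   0.1617     1.0782]
First solve x = (I − A)⁻¹ d = adj(I−A)·d / det(I−A); in particular x_A = (0.95·425 + 0.15·475) / 0.9275 = 475.00 / 0.9275 ≈ 512.1294.
Intermediate flow from C to A: z_CA = a_CA · x_A = 0.15 × 475.00 / 0.9275 = 71.25 / 0.9275 ≈ 76.82.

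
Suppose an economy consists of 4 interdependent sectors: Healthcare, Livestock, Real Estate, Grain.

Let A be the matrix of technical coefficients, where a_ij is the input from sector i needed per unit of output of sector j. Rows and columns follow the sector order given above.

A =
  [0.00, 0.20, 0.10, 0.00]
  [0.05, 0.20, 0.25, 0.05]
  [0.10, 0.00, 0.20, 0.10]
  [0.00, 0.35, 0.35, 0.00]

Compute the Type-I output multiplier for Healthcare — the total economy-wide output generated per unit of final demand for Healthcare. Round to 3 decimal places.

m_1 = 1.381

I − A =
  [   1.00    -0.20    -0.10     0.00]
  [  -0.05     0.80    -0.25    -0.05]
  [  -0.10     0.00     0.80    -0.10]
  [   0.00    -0.35    -0.35     1.00]
Compute the cofactors C_ij = (−1)^(i+j)·(3×3 minor ij) of I−A; the adjugate is their transpose:
adj(I−A) = Cᵀ =
  [ 0.58925   0.15650   0.13175   0.02100]
  [ 0.06500   0.75500   0.27250   0.06500]
  [ 0.08000   0.05500   0.77250   0.08000]
  [ 0.05075   0.28350   0.36575   0.61900]
det(I−A) = Σ_j (I−A)_1j·C_1j = (1.00)(0.58925) + (-0.20)(0.06500) + (-0.10)(0.08000) + (0.00)(0.05075) = 0.56825
(I − A)⁻¹ = adj(I−A) / det(I−A) ≈
  [   1.0370     0.2754     0.2319     0.0370]
  [   0.1144     1.3286     0.4795     0.1144]
  [   0.1408     0.0968     1.3594     0.1408]
  [   0.0893     0.4989     0.6436     1.0893]
The output multiplier for sector j is the column-j sum of the Leontief inverse (I − A)⁻¹ = adj(I−A) / det(I−A).
Column 1 of adj(I−A): (0.58925, 0.06500, 0.08000, 0.05075); det(I−A) = 0.56825.
m_1 = (0.58925 + 0.06500 + 0.08000 + 0.05075) / 0.56825 = 0.785 / 0.56825 ≈ 1.381.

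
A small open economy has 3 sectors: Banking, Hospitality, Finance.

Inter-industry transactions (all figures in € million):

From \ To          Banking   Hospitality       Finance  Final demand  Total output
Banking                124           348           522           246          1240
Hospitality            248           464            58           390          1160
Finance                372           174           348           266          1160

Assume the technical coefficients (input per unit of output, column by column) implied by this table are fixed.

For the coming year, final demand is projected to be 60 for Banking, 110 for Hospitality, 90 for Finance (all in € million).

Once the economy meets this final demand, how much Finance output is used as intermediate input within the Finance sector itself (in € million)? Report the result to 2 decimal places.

z_33 = 104.95

Technical coefficients a_ij = z_ij / X_j:
  a_11 = 124/1240 = 0.10, a_21 = 248/1240 = 0.20, a_31 = 372/1240 = 0.30
  a_12 = 348/1160 = 0.30, a_22 = 464/1160 = 0.40, a_32 = 174/1160 = 0.15
  a_13 = 522/1160 = 0.45, a_23 = 58/1160 = 0.05, a_33 = 348/1160 = 0.30
I − A =
  [   0.90    -0.30    -0.45]
  [  -0.20     0.60    -0.05]
  [  -0.30    -0.15     0.70]
Cofactors of I−A, C_ij = (−1)^(i+j)·(minor ij) (rows/columns in the sector order above):
  C_11 = (0.60)(0.70) − (-0.05)(-0.15) = 0.4125
  C_12 = −[(-0.20)(0.70) − (-0.05)(-0.30)] = 0.1550
  C_13 = (-0.20)(-0.15) − (0.60)(-0.30) = 0.2100
  C_21 = −[(-0.30)(0.70) − (-0.45)(-0.15)] = 0.2775
  C_22 = (0.90)(0.70) − (-0.45)(-0.30) = 0.4950
  C_23 = −[(0.90)(-0.15) − (-0.30)(-0.30)] = 0.2250
  C_31 = (-0.30)(-0.05) − (-0.45)(0.60) = 0.2850
  C_32 = −[(0.90)(-0.05) − (-0.45)(-0.20)] = 0.1350
  C_33 = (0.90)(0.60) − (-0.30)(-0.20) = 0.4800
det(I−A) = Σ_j (I−A)_1j·C_1j = (0.90)(0.4125) + (-0.30)(0.1550) + (-0.45)(0.2100) = 0.23025
adj(I−A) = Cᵀ =
  [ 0.4125   0.2775   0.2850]
  [ 0.1550   0.4950   0.1350]
  [ 0.2100   0.2250   0.4800]
(I − A)⁻¹ = adj(I−A) / det(I−A) ≈
  [   1.7915     1.2052     1.2378]
  [   0.6732     2.1498     0.5863]
  [   0.9121     0.9772     2.0847]
First solve x = (I − A)⁻¹ d = adj(I−A)·d / det(I−A); in particular x_3 = (0.2100·60 + 0.2250·110 + 0.4800·90) / 0.23025 = 80.55 / 0.23025 ≈ 349.8371.
Intermediate flow from 3 to 3: z_33 = a_33 · x_3 = 0.30 × 80.55 / 0.23025 = 24.165 / 0.23025 ≈ 104.95.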